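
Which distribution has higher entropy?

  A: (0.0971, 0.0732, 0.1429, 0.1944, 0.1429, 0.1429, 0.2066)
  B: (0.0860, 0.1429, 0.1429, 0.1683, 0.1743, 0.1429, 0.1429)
B

Both distributions are close to uniform, making this a harder comparison.

H(A) = 2.7355 bits
H(B) = 2.7805 bits

The distribution closer to uniform has higher entropy.
Answer: B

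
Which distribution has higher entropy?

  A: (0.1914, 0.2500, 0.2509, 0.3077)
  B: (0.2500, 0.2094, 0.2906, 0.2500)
B

Both distributions are close to uniform, making this a harder comparison.

H(A) = 1.9802 bits
H(B) = 1.9905 bits

The distribution closer to uniform has higher entropy.
Answer: B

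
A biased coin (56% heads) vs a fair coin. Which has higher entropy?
Fair coin

The fair coin is uniform (p=0.5), maximizing binary entropy at 1 bit. The biased coin has H(0.56) ≈ 0.990 bits — its outcome is more predictable, so its entropy is lower.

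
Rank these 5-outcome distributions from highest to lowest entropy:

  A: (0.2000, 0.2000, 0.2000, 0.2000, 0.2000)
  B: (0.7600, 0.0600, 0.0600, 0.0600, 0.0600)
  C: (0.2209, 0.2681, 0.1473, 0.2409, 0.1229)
A > C > B

Key insight: Entropy is maximized by uniform distributions and minimized by concentrated distributions.

- Uniform distributions have maximum entropy log₂(5) = 2.3219 bits
- The more "peaked" or concentrated a distribution, the lower its entropy

Entropies:
  H(A) = 2.3219 bits
  H(B) = 1.2750 bits
  H(C) = 2.2637 bits

Ranking: A > C > B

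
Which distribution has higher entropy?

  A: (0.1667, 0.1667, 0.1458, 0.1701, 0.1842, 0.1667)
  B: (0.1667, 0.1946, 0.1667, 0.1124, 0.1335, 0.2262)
A

Both distributions are close to uniform, making this a harder comparison.

H(A) = 2.5817 bits
H(B) = 2.5485 bits

The distribution closer to uniform has higher entropy.
Answer: A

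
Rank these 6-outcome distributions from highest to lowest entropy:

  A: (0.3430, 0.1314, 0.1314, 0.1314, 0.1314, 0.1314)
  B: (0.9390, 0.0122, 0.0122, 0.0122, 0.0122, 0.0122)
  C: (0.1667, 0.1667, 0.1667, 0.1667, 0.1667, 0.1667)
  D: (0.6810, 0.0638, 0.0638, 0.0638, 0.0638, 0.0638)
C > A > D > B

Key insight: Entropy is maximized by uniform distributions and minimized by concentrated distributions.

Entropies:
  H(A) = 2.4532 bits
  H(B) = 0.4730 bits
  H(C) = 2.5850 bits
  H(D) = 1.6440 bits

Ranking: C > A > D > B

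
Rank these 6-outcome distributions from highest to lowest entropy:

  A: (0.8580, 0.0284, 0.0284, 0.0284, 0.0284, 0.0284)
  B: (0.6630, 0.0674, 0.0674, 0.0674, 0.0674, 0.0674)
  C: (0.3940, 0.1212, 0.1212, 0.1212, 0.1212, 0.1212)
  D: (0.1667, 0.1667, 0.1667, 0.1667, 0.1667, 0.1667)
D > C > B > A

Key insight: Entropy is maximized by uniform distributions and minimized by concentrated distributions.

Entropies:
  H(A) = 0.9192 bits
  H(B) = 1.7044 bits
  H(C) = 2.3744 bits
  H(D) = 2.5850 bits

Ranking: D > C > B > A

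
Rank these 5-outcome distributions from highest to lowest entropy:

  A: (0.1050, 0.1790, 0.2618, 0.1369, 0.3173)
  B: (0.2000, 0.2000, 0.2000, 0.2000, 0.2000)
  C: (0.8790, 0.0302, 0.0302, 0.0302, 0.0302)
B > A > C

Key insight: Entropy is maximized by uniform distributions and minimized by concentrated distributions.

- Uniform distributions have maximum entropy log₂(5) = 2.3219 bits
- The more "peaked" or concentrated a distribution, the lower its entropy

Entropies:
  H(A) = 2.2101 bits
  H(B) = 2.3219 bits
  H(C) = 0.7742 bits

Ranking: B > A > C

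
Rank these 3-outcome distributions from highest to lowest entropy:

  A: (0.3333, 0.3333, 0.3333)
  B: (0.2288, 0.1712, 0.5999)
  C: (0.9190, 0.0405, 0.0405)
A > B > C

Key insight: Entropy is maximized by uniform distributions and minimized by concentrated distributions.

- Uniform distributions have maximum entropy log₂(3) = 1.5850 bits
- The more "peaked" or concentrated a distribution, the lower its entropy

Entropies:
  H(A) = 1.5850 bits
  H(B) = 1.3650 bits
  H(C) = 0.4867 bits

Ranking: A > B > C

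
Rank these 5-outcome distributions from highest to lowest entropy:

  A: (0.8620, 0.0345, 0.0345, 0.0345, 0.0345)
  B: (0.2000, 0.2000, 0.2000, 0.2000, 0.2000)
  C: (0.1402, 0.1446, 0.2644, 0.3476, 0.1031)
B > C > A

Key insight: Entropy is maximized by uniform distributions and minimized by concentrated distributions.

- Uniform distributions have maximum entropy log₂(5) = 2.3219 bits
- The more "peaked" or concentrated a distribution, the lower its entropy

Entropies:
  H(A) = 0.8550 bits
  H(B) = 2.3219 bits
  H(C) = 2.1762 bits

Ranking: B > C > A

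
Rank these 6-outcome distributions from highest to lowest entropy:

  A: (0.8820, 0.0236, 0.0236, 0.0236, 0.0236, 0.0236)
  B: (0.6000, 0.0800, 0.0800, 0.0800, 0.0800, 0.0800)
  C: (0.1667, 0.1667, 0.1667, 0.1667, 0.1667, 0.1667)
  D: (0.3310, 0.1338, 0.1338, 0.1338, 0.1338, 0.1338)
C > D > B > A

Key insight: Entropy is maximized by uniform distributions and minimized by concentrated distributions.

Entropies:
  H(A) = 0.7976 bits
  H(B) = 1.8997 bits
  H(C) = 2.5850 bits
  H(D) = 2.4693 bits

Ranking: C > D > B > A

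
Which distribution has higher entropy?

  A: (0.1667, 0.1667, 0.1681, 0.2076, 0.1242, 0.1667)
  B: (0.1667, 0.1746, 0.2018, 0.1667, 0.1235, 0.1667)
B

Both distributions are close to uniform, making this a harder comparison.

H(A) = 2.5697 bits
H(B) = 2.5708 bits

The distribution closer to uniform has higher entropy.
Answer: B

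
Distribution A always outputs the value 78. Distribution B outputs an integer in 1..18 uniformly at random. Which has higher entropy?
B

A is deterministic, so H(A) = 0. B is uniform over 18 outcomes, so H(B) = log₂(18) = 4.170 bits. Any distribution with genuine randomness has higher entropy than a deterministic one.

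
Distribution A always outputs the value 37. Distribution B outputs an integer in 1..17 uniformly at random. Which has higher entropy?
B

A is deterministic, so H(A) = 0. B is uniform over 17 outcomes, so H(B) = log₂(17) = 4.087 bits. Any distribution with genuine randomness has higher entropy than a deterministic one.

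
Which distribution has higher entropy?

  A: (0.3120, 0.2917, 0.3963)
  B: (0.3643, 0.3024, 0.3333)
B

Both distributions are close to uniform, making this a harder comparison.

H(A) = 1.5720 bits
H(B) = 1.5808 bits

The distribution closer to uniform has higher entropy.
Answer: B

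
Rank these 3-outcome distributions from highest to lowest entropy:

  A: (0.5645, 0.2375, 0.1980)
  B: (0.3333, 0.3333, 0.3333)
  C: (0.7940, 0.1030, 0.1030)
B > A > C

Key insight: Entropy is maximized by uniform distributions and minimized by concentrated distributions.

- Uniform distributions have maximum entropy log₂(3) = 1.5850 bits
- The more "peaked" or concentrated a distribution, the lower its entropy

Entropies:
  H(A) = 1.4208 bits
  H(B) = 1.5850 bits
  H(C) = 0.9398 bits

Ranking: B > A > C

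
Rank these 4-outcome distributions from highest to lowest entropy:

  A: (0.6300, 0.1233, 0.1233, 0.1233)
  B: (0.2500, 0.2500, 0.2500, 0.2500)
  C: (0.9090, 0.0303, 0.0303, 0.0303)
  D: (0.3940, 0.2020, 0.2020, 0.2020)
B > D > A > C

Key insight: Entropy is maximized by uniform distributions and minimized by concentrated distributions.

Entropies:
  H(A) = 1.5371 bits
  H(B) = 2.0000 bits
  H(C) = 0.5840 bits
  H(D) = 1.9278 bits

Ranking: B > D > A > C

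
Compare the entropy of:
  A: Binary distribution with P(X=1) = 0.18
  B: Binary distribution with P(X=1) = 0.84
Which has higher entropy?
A

For binary distributions, entropy is maximized at p=0.5 and decreases as p moves toward 0 or 1.

H(A) = H(0.18) = 0.6801 bits
H(B) = H(0.84) = 0.6343 bits

Distribution A (p=0.18) is closer to uniform (p=0.5), so it has higher entropy.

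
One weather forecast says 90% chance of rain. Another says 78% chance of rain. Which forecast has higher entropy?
78% forecast

Treat each forecast as a Bernoulli distribution. Binary entropy is maximized at p=0.5 and falls off symmetrically toward 0 or 1. The 78% forecast is closer to 50%, so it is more uncertain. H(90%) ≈ 0.469 bits, H(78%) ≈ 0.760 bits.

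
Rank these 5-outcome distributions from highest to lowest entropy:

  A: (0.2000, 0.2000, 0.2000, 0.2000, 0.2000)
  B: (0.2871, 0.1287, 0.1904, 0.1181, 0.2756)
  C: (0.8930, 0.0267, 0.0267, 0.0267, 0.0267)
A > B > C

Key insight: Entropy is maximized by uniform distributions and minimized by concentrated distributions.

- Uniform distributions have maximum entropy log₂(5) = 2.3219 bits
- The more "peaked" or concentrated a distribution, the lower its entropy

Entropies:
  H(A) = 2.3219 bits
  H(B) = 2.2298 bits
  H(C) = 0.7048 bits

Ranking: A > B > C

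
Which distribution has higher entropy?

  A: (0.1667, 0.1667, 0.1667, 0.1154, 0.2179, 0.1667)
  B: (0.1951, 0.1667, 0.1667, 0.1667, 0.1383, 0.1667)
B

Both distributions are close to uniform, making this a harder comparison.

H(A) = 2.5619 bits
H(B) = 2.5780 bits

The distribution closer to uniform has higher entropy.
Answer: B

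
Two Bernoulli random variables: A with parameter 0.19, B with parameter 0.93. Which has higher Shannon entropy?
A

For binary distributions, entropy is maximized at p=0.5 and decreases as p moves toward 0 or 1.

H(A) = H(0.19) = 0.7015 bits
H(B) = H(0.93) = 0.3659 bits

Distribution A (p=0.19) is closer to uniform (p=0.5), so it has higher entropy.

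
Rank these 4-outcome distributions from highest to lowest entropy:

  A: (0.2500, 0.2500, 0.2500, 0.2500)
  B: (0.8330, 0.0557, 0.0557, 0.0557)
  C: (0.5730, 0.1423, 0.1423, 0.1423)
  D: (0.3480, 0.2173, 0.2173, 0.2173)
A > D > C > B

Key insight: Entropy is maximized by uniform distributions and minimized by concentrated distributions.

Entropies:
  H(A) = 2.0000 bits
  H(B) = 0.9155 bits
  H(C) = 1.6613 bits
  H(D) = 1.9657 bits

Ranking: A > D > C > B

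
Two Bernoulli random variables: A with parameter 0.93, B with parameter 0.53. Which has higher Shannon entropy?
B

For binary distributions, entropy is maximized at p=0.5 and decreases as p moves toward 0 or 1.

H(A) = H(0.93) = 0.3659 bits
H(B) = H(0.53) = 0.9974 bits

Distribution B (p=0.53) is closer to uniform (p=0.5), so it has higher entropy.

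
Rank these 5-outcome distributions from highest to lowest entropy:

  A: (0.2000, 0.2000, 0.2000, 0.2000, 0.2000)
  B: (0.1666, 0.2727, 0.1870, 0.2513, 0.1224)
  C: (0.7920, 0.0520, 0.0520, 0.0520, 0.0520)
A > B > C

Key insight: Entropy is maximized by uniform distributions and minimized by concentrated distributions.

- Uniform distributions have maximum entropy log₂(5) = 2.3219 bits
- The more "peaked" or concentrated a distribution, the lower its entropy

Entropies:
  H(A) = 2.3219 bits
  H(B) = 2.2659 bits
  H(C) = 1.1536 bits

Ranking: A > B > C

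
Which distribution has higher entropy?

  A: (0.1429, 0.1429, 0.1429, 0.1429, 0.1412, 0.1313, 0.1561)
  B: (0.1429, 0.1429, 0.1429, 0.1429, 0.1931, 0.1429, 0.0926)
A

Both distributions are close to uniform, making this a harder comparison.

H(A) = 2.8058 bits
H(B) = 2.7813 bits

The distribution closer to uniform has higher entropy.
Answer: A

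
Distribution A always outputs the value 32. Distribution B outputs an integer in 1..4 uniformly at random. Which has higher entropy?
B

A is deterministic, so H(A) = 0. B is uniform over 4 outcomes, so H(B) = log₂(4) = 2.000 bits. Any distribution with genuine randomness has higher entropy than a deterministic one.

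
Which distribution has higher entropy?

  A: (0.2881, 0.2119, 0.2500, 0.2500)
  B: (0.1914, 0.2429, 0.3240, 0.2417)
A

Both distributions are close to uniform, making this a harder comparison.

H(A) = 1.9916 bits
H(B) = 1.9744 bits

The distribution closer to uniform has higher entropy.
Answer: A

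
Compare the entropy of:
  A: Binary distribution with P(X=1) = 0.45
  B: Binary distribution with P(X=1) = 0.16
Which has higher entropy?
A

For binary distributions, entropy is maximized at p=0.5 and decreases as p moves toward 0 or 1.

H(A) = H(0.45) = 0.9928 bits
H(B) = H(0.16) = 0.6343 bits

Distribution A (p=0.45) is closer to uniform (p=0.5), so it has higher entropy.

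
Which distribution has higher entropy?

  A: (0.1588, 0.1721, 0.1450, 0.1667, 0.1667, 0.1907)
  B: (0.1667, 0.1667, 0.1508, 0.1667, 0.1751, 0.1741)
B

Both distributions are close to uniform, making this a harder comparison.

H(A) = 2.5801 bits
H(B) = 2.5833 bits

The distribution closer to uniform has higher entropy.
Answer: B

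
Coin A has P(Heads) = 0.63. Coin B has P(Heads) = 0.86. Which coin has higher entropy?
A

For binary distributions, entropy is maximized at p=0.5 and decreases as p moves toward 0 or 1.

H(A) = H(0.63) = 0.9507 bits
H(B) = H(0.86) = 0.5842 bits

Distribution A (p=0.63) is closer to uniform (p=0.5), so it has higher entropy.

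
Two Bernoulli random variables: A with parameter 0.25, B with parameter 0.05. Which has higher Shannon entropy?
A

For binary distributions, entropy is maximized at p=0.5 and decreases as p moves toward 0 or 1.

H(A) = H(0.25) = 0.8113 bits
H(B) = H(0.05) = 0.2864 bits

Distribution A (p=0.25) is closer to uniform (p=0.5), so it has higher entropy.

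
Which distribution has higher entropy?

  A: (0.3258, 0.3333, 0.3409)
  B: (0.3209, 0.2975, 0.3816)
A

Both distributions are close to uniform, making this a harder comparison.

H(A) = 1.5847 bits
H(B) = 1.5769 bits

The distribution closer to uniform has higher entropy.
Answer: A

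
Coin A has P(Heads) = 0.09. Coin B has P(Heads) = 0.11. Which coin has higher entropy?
B

For binary distributions, entropy is maximized at p=0.5 and decreases as p moves toward 0 or 1.

H(A) = H(0.09) = 0.4365 bits
H(B) = H(0.11) = 0.4999 bits

Distribution B (p=0.11) is closer to uniform (p=0.5), so it has higher entropy.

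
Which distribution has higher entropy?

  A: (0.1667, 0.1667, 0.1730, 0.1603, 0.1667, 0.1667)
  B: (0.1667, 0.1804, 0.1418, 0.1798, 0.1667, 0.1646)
A

Both distributions are close to uniform, making this a harder comparison.

H(A) = 2.5846 bits
H(B) = 2.5806 bits

The distribution closer to uniform has higher entropy.
Answer: A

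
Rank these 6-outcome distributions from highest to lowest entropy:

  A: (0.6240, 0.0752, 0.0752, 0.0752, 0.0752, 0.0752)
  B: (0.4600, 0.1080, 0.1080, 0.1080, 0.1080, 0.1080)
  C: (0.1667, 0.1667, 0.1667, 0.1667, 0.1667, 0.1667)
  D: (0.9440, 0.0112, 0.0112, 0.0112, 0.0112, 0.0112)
C > B > A > D

Key insight: Entropy is maximized by uniform distributions and minimized by concentrated distributions.

Entropies:
  H(A) = 1.8282 bits
  H(B) = 2.2492 bits
  H(C) = 2.5850 bits
  H(D) = 0.4414 bits

Ranking: C > B > A > D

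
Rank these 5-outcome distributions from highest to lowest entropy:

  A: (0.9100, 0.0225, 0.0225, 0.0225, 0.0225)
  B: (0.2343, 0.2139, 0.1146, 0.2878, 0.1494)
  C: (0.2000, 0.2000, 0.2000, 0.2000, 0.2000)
C > B > A

Key insight: Entropy is maximized by uniform distributions and minimized by concentrated distributions.

- Uniform distributions have maximum entropy log₂(5) = 2.3219 bits
- The more "peaked" or concentrated a distribution, the lower its entropy

Entropies:
  H(A) = 0.6165 bits
  H(B) = 2.2515 bits
  H(C) = 2.3219 bits

Ranking: C > B > A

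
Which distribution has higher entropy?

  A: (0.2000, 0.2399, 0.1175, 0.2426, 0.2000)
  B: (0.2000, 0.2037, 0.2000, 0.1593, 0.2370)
B

Both distributions are close to uniform, making this a harder comparison.

H(A) = 2.2816 bits
H(B) = 2.3108 bits

The distribution closer to uniform has higher entropy.
Answer: B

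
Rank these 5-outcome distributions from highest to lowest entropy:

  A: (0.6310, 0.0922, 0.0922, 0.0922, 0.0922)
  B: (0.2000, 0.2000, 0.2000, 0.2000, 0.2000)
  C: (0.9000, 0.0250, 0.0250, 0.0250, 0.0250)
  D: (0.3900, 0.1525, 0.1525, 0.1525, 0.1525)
B > D > A > C

Key insight: Entropy is maximized by uniform distributions and minimized by concentrated distributions.

Entropies:
  H(A) = 1.6879 bits
  H(B) = 2.3219 bits
  H(C) = 0.6690 bits
  H(D) = 2.1848 bits

Ranking: B > D > A > C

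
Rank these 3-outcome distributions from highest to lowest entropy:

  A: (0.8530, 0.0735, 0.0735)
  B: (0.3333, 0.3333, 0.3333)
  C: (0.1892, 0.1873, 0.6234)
B > C > A

Key insight: Entropy is maximized by uniform distributions and minimized by concentrated distributions.

- Uniform distributions have maximum entropy log₂(3) = 1.5850 bits
- The more "peaked" or concentrated a distribution, the lower its entropy

Entropies:
  H(A) = 0.7493 bits
  H(B) = 1.5850 bits
  H(C) = 1.3322 bits

Ranking: B > C > A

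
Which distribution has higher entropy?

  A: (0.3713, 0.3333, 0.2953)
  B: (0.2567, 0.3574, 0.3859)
A

Both distributions are close to uniform, making this a harder comparison.

H(A) = 1.5787 bits
H(B) = 1.5642 bits

The distribution closer to uniform has higher entropy.
Answer: A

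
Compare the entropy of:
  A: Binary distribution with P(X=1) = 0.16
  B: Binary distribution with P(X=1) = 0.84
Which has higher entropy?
Equal

For binary distributions, entropy is maximized at p=0.5 and decreases as p moves toward 0 or 1.

H(A) = H(0.16) = 0.6343 bits
H(B) = H(0.84) = 0.6343 bits

Both distributions are equally far from uniform (|0.16-0.5| = |0.84-0.5|), so they have the same entropy.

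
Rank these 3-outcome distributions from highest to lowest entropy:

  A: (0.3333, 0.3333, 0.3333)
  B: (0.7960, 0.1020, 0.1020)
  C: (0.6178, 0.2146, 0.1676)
A > C > B

Key insight: Entropy is maximized by uniform distributions and minimized by concentrated distributions.

- Uniform distributions have maximum entropy log₂(3) = 1.5850 bits
- The more "peaked" or concentrated a distribution, the lower its entropy

Entropies:
  H(A) = 1.5850 bits
  H(B) = 0.9339 bits
  H(C) = 1.3377 bits

Ranking: A > C > B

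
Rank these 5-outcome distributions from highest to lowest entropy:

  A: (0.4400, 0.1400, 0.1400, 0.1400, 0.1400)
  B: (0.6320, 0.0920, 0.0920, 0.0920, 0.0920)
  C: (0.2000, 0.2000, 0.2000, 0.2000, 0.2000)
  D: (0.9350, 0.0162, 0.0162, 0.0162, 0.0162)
C > A > B > D

Key insight: Entropy is maximized by uniform distributions and minimized by concentrated distributions.

Entropies:
  H(A) = 2.1096 bits
  H(B) = 1.6851 bits
  H(C) = 2.3219 bits
  H(D) = 0.4770 bits

Ranking: C > A > B > D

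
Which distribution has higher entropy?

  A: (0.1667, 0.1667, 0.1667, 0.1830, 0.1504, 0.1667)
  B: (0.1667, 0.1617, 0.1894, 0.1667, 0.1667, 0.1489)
A

Both distributions are close to uniform, making this a harder comparison.

H(A) = 2.5827 bits
H(B) = 2.5813 bits

The distribution closer to uniform has higher entropy.
Answer: A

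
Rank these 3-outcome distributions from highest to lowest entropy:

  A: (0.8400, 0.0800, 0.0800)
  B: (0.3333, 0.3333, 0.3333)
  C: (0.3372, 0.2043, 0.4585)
B > C > A

Key insight: Entropy is maximized by uniform distributions and minimized by concentrated distributions.

- Uniform distributions have maximum entropy log₂(3) = 1.5850 bits
- The more "peaked" or concentrated a distribution, the lower its entropy

Entropies:
  H(A) = 0.7943 bits
  H(B) = 1.5850 bits
  H(C) = 1.5127 bits

Ranking: B > C > A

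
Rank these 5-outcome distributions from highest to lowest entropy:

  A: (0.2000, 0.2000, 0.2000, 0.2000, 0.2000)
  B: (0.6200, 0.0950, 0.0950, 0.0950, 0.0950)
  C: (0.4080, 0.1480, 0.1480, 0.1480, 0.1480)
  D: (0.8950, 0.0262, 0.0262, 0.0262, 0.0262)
A > C > B > D

Key insight: Entropy is maximized by uniform distributions and minimized by concentrated distributions.

Entropies:
  H(A) = 2.3219 bits
  H(B) = 1.7180 bits
  H(C) = 2.1594 bits
  H(D) = 0.6946 bits

Ranking: A > C > B > D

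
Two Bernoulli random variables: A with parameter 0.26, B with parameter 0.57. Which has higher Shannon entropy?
B

For binary distributions, entropy is maximized at p=0.5 and decreases as p moves toward 0 or 1.

H(A) = H(0.26) = 0.8267 bits
H(B) = H(0.57) = 0.9858 bits

Distribution B (p=0.57) is closer to uniform (p=0.5), so it has higher entropy.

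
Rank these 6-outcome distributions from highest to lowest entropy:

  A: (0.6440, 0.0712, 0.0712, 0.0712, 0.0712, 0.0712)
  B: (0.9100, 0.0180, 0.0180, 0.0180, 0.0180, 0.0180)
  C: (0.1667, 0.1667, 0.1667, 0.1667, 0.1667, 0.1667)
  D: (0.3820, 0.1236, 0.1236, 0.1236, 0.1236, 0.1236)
C > D > A > B

Key insight: Entropy is maximized by uniform distributions and minimized by concentrated distributions.

Entropies:
  H(A) = 1.7659 bits
  H(B) = 0.6454 bits
  H(C) = 2.5850 bits
  H(D) = 2.3944 bits

Ranking: C > D > A > B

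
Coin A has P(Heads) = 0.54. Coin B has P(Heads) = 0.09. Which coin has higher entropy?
A

For binary distributions, entropy is maximized at p=0.5 and decreases as p moves toward 0 or 1.

H(A) = H(0.54) = 0.9954 bits
H(B) = H(0.09) = 0.4365 bits

Distribution A (p=0.54) is closer to uniform (p=0.5), so it has higher entropy.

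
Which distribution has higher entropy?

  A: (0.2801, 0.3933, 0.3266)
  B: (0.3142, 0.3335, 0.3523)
B

Both distributions are close to uniform, making this a harder comparison.

H(A) = 1.5710 bits
H(B) = 1.5834 bits

The distribution closer to uniform has higher entropy.
Answer: B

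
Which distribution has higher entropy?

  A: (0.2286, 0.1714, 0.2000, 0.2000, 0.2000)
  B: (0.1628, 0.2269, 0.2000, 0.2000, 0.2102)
A

Both distributions are close to uniform, making this a harder comparison.

H(A) = 2.3160 bits
H(B) = 2.3137 bits

The distribution closer to uniform has higher entropy.
Answer: A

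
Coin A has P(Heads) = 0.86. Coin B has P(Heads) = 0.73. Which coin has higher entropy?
B

For binary distributions, entropy is maximized at p=0.5 and decreases as p moves toward 0 or 1.

H(A) = H(0.86) = 0.5842 bits
H(B) = H(0.73) = 0.8415 bits

Distribution B (p=0.73) is closer to uniform (p=0.5), so it has higher entropy.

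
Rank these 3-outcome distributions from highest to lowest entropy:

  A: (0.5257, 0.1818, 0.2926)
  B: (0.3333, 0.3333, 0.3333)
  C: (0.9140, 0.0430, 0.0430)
B > A > C

Key insight: Entropy is maximized by uniform distributions and minimized by concentrated distributions.

- Uniform distributions have maximum entropy log₂(3) = 1.5850 bits
- The more "peaked" or concentrated a distribution, the lower its entropy

Entropies:
  H(A) = 1.4536 bits
  H(B) = 1.5850 bits
  H(C) = 0.5090 bits

Ranking: B > A > C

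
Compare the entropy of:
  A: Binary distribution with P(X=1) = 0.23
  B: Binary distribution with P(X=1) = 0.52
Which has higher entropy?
B

For binary distributions, entropy is maximized at p=0.5 and decreases as p moves toward 0 or 1.

H(A) = H(0.23) = 0.7780 bits
H(B) = H(0.52) = 0.9988 bits

Distribution B (p=0.52) is closer to uniform (p=0.5), so it has higher entropy.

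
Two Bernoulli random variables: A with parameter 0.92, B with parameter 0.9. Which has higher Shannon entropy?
B

For binary distributions, entropy is maximized at p=0.5 and decreases as p moves toward 0 or 1.

H(A) = H(0.92) = 0.4022 bits
H(B) = H(0.9) = 0.4690 bits

Distribution B (p=0.9) is closer to uniform (p=0.5), so it has higher entropy.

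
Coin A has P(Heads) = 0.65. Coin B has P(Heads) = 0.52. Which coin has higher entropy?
B

For binary distributions, entropy is maximized at p=0.5 and decreases as p moves toward 0 or 1.

H(A) = H(0.65) = 0.9341 bits
H(B) = H(0.52) = 0.9988 bits

Distribution B (p=0.52) is closer to uniform (p=0.5), so it has higher entropy.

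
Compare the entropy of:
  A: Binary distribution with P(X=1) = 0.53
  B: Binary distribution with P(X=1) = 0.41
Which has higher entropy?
A

For binary distributions, entropy is maximized at p=0.5 and decreases as p moves toward 0 or 1.

H(A) = H(0.53) = 0.9974 bits
H(B) = H(0.41) = 0.9765 bits

Distribution A (p=0.53) is closer to uniform (p=0.5), so it has higher entropy.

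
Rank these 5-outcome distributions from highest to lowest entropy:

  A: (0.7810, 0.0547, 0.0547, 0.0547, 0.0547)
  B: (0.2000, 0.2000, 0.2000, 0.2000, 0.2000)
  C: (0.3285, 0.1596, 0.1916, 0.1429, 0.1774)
B > C > A

Key insight: Entropy is maximized by uniform distributions and minimized by concentrated distributions.

- Uniform distributions have maximum entropy log₂(5) = 2.3219 bits
- The more "peaked" or concentrated a distribution, the lower its entropy

Entropies:
  H(A) = 1.1963 bits
  H(B) = 2.3219 bits
  H(C) = 2.2506 bits

Ranking: B > C > A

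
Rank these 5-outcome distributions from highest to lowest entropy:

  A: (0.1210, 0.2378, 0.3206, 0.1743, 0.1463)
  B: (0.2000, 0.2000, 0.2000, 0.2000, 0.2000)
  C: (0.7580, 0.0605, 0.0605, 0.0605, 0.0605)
B > A > C

Key insight: Entropy is maximized by uniform distributions and minimized by concentrated distributions.

- Uniform distributions have maximum entropy log₂(5) = 2.3219 bits
- The more "peaked" or concentrated a distribution, the lower its entropy

Entropies:
  H(A) = 2.2326 bits
  H(B) = 2.3219 bits
  H(C) = 1.2824 bits

Ranking: B > A > C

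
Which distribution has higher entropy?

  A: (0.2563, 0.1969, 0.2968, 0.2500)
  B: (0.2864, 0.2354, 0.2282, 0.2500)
B

Both distributions are close to uniform, making this a harder comparison.

H(A) = 1.9852 bits
H(B) = 1.9943 bits

The distribution closer to uniform has higher entropy.
Answer: B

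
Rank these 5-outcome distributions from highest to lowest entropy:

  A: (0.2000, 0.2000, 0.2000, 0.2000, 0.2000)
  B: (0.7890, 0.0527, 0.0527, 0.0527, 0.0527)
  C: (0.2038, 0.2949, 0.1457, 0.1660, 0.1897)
A > C > B

Key insight: Entropy is maximized by uniform distributions and minimized by concentrated distributions.

- Uniform distributions have maximum entropy log₂(5) = 2.3219 bits
- The more "peaked" or concentrated a distribution, the lower its entropy

Entropies:
  H(A) = 2.3219 bits
  H(B) = 1.1654 bits
  H(C) = 2.2770 bits

Ranking: A > C > B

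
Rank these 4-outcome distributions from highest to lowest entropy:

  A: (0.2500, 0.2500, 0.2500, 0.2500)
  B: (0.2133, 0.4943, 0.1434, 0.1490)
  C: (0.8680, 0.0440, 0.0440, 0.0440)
A > B > C

Key insight: Entropy is maximized by uniform distributions and minimized by concentrated distributions.

- Uniform distributions have maximum entropy log₂(4) = 2.0000 bits
- The more "peaked" or concentrated a distribution, the lower its entropy

Entropies:
  H(A) = 2.0000 bits
  H(B) = 1.7890 bits
  H(C) = 0.7721 bits

Ranking: A > B > C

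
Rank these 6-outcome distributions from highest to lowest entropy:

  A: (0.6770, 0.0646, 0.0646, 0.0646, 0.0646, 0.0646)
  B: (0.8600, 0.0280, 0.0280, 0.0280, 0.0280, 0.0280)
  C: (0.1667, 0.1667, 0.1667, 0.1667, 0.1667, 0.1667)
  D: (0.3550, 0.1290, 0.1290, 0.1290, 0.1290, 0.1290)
C > D > A > B

Key insight: Entropy is maximized by uniform distributions and minimized by concentrated distributions.

Entropies:
  H(A) = 1.6576 bits
  H(B) = 0.9093 bits
  H(C) = 2.5850 bits
  H(D) = 2.4361 bits

Ranking: C > D > A > B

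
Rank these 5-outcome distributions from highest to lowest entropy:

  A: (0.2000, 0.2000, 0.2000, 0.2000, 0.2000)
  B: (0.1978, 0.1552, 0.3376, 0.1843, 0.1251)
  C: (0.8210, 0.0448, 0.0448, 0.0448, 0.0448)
A > B > C

Key insight: Entropy is maximized by uniform distributions and minimized by concentrated distributions.

- Uniform distributions have maximum entropy log₂(5) = 2.3219 bits
- The more "peaked" or concentrated a distribution, the lower its entropy

Entropies:
  H(A) = 2.3219 bits
  H(B) = 2.2333 bits
  H(C) = 1.0359 bits

Ranking: A > B > C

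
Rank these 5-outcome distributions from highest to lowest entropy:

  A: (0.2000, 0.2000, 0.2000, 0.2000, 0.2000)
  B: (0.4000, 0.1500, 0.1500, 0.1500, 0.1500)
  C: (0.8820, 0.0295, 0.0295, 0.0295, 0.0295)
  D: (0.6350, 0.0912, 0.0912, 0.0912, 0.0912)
A > B > D > C

Key insight: Entropy is maximized by uniform distributions and minimized by concentrated distributions.

Entropies:
  H(A) = 2.3219 bits
  H(B) = 2.1710 bits
  H(C) = 0.7596 bits
  H(D) = 1.6768 bits

Ranking: A > B > D > C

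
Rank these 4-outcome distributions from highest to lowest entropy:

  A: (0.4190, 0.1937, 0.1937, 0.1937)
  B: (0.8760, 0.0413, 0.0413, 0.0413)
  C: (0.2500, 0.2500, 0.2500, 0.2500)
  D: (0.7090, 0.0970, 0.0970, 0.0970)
C > A > D > B

Key insight: Entropy is maximized by uniform distributions and minimized by concentrated distributions.

Entropies:
  H(A) = 1.9018 bits
  H(B) = 0.7373 bits
  H(C) = 2.0000 bits
  H(D) = 1.3312 bits

Ranking: C > A > D > B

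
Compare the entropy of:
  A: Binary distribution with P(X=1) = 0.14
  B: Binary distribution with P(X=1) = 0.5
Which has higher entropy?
B

For binary distributions, entropy is maximized at p=0.5 and decreases as p moves toward 0 or 1.

H(A) = H(0.14) = 0.5842 bits
H(B) = H(0.5) = 1.0000 bits

Distribution B (p=0.5) is closer to uniform (p=0.5), so it has higher entropy.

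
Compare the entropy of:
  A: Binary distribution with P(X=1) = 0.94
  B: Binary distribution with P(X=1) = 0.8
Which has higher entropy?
B

For binary distributions, entropy is maximized at p=0.5 and decreases as p moves toward 0 or 1.

H(A) = H(0.94) = 0.3274 bits
H(B) = H(0.8) = 0.7219 bits

Distribution B (p=0.8) is closer to uniform (p=0.5), so it has higher entropy.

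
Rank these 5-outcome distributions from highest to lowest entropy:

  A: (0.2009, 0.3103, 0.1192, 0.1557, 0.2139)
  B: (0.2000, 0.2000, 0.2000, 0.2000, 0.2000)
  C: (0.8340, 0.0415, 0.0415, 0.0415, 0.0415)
B > A > C

Key insight: Entropy is maximized by uniform distributions and minimized by concentrated distributions.

- Uniform distributions have maximum entropy log₂(5) = 2.3219 bits
- The more "peaked" or concentrated a distribution, the lower its entropy

Entropies:
  H(A) = 2.2485 bits
  H(B) = 2.3219 bits
  H(C) = 0.9805 bits

Ranking: B > A > C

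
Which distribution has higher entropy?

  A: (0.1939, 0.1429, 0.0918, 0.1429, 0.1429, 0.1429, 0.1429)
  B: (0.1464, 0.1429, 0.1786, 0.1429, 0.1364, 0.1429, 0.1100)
B

Both distributions are close to uniform, making this a harder comparison.

H(A) = 2.7804 bits
H(B) = 2.7952 bits

The distribution closer to uniform has higher entropy.
Answer: B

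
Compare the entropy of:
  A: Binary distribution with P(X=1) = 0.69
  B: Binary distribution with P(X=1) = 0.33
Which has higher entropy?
B

For binary distributions, entropy is maximized at p=0.5 and decreases as p moves toward 0 or 1.

H(A) = H(0.69) = 0.8932 bits
H(B) = H(0.33) = 0.9149 bits

Distribution B (p=0.33) is closer to uniform (p=0.5), so it has higher entropy.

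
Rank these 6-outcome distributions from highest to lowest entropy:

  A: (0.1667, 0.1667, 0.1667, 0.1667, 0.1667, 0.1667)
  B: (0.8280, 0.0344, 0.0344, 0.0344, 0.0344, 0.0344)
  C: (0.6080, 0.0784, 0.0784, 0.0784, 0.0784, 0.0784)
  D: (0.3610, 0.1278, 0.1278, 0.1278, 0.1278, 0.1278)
A > D > C > B

Key insight: Entropy is maximized by uniform distributions and minimized by concentrated distributions.

Entropies:
  H(A) = 2.5850 bits
  H(B) = 1.0616 bits
  H(C) = 1.8763 bits
  H(D) = 2.4272 bits

Ranking: A > D > C > B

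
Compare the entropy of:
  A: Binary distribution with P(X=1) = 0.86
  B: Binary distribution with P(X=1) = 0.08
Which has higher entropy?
A

For binary distributions, entropy is maximized at p=0.5 and decreases as p moves toward 0 or 1.

H(A) = H(0.86) = 0.5842 bits
H(B) = H(0.08) = 0.4022 bits

Distribution A (p=0.86) is closer to uniform (p=0.5), so it has higher entropy.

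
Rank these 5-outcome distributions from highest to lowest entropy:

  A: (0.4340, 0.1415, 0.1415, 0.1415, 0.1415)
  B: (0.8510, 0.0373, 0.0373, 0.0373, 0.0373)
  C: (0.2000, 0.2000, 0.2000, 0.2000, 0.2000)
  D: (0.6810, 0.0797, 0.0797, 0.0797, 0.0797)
C > A > D > B

Key insight: Entropy is maximized by uniform distributions and minimized by concentrated distributions.

Entropies:
  H(A) = 2.1194 bits
  H(B) = 0.9053 bits
  H(C) = 2.3219 bits
  H(D) = 1.5413 bits

Ranking: C > A > D > B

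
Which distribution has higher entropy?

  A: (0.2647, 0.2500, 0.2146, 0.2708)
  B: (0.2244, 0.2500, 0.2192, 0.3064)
A

Both distributions are close to uniform, making this a harder comparison.

H(A) = 1.9944 bits
H(B) = 1.9866 bits

The distribution closer to uniform has higher entropy.
Answer: A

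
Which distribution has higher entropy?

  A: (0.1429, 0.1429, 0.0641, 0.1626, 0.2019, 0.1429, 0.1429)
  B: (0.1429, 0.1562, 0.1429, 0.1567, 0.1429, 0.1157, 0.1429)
B

Both distributions are close to uniform, making this a harder comparison.

H(A) = 2.7504 bits
H(B) = 2.8016 bits

The distribution closer to uniform has higher entropy.
Answer: B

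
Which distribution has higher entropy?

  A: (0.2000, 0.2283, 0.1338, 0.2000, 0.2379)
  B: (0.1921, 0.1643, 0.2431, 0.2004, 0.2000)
B

Both distributions are close to uniform, making this a harder comparison.

H(A) = 2.2964 bits
H(B) = 2.3106 bits

The distribution closer to uniform has higher entropy.
Answer: B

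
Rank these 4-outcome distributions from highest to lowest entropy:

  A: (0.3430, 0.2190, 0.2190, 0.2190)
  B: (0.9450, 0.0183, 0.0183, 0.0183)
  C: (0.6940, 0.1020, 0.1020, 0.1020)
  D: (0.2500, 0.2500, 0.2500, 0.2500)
D > A > C > B

Key insight: Entropy is maximized by uniform distributions and minimized by concentrated distributions.

Entropies:
  H(A) = 1.9690 bits
  H(B) = 0.3944 bits
  H(C) = 1.3735 bits
  H(D) = 2.0000 bits

Ranking: D > A > C > B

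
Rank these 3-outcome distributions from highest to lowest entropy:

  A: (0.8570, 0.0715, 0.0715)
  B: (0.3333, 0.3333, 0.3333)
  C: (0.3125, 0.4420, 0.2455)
B > C > A

Key insight: Entropy is maximized by uniform distributions and minimized by concentrated distributions.

- Uniform distributions have maximum entropy log₂(3) = 1.5850 bits
- The more "peaked" or concentrated a distribution, the lower its entropy

Entropies:
  H(A) = 0.7350 bits
  H(B) = 1.5850 bits
  H(C) = 1.5425 bits

Ranking: B > C > A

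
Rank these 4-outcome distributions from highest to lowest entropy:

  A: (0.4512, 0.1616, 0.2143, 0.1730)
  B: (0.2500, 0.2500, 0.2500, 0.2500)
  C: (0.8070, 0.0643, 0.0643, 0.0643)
B > A > C

Key insight: Entropy is maximized by uniform distributions and minimized by concentrated distributions.

- Uniform distributions have maximum entropy log₂(4) = 2.0000 bits
- The more "peaked" or concentrated a distribution, the lower its entropy

Entropies:
  H(A) = 1.8570 bits
  H(B) = 2.0000 bits
  H(C) = 1.0136 bits

Ranking: B > A > C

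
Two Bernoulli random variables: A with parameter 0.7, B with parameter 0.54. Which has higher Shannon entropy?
B

For binary distributions, entropy is maximized at p=0.5 and decreases as p moves toward 0 or 1.

H(A) = H(0.7) = 0.8813 bits
H(B) = H(0.54) = 0.9954 bits

Distribution B (p=0.54) is closer to uniform (p=0.5), so it has higher entropy.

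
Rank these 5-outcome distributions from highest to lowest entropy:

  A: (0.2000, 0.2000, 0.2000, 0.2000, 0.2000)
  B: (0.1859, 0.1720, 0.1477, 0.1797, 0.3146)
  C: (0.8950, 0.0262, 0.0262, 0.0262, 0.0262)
A > B > C

Key insight: Entropy is maximized by uniform distributions and minimized by concentrated distributions.

- Uniform distributions have maximum entropy log₂(5) = 2.3219 bits
- The more "peaked" or concentrated a distribution, the lower its entropy

Entropies:
  H(A) = 2.3219 bits
  H(B) = 2.2656 bits
  H(C) = 0.6946 bits

Ranking: A > B > C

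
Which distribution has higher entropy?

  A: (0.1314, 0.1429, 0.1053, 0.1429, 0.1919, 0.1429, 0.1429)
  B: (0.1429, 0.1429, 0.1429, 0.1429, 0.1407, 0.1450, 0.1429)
B

Both distributions are close to uniform, making this a harder comparison.

H(A) = 2.7879 bits
H(B) = 2.8073 bits

The distribution closer to uniform has higher entropy.
Answer: B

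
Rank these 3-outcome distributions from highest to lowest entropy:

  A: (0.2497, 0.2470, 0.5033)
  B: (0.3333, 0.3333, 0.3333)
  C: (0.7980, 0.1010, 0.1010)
B > A > C

Key insight: Entropy is maximized by uniform distributions and minimized by concentrated distributions.

- Uniform distributions have maximum entropy log₂(3) = 1.5850 bits
- The more "peaked" or concentrated a distribution, the lower its entropy

Entropies:
  H(A) = 1.4967 bits
  H(B) = 1.5850 bits
  H(C) = 0.9279 bits

Ranking: B > A > C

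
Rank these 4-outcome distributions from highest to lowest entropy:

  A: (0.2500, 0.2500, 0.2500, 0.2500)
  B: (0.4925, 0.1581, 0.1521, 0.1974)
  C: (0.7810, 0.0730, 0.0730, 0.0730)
A > B > C

Key insight: Entropy is maximized by uniform distributions and minimized by concentrated distributions.

- Uniform distributions have maximum entropy log₂(4) = 2.0000 bits
- The more "peaked" or concentrated a distribution, the lower its entropy

Entropies:
  H(A) = 2.0000 bits
  H(B) = 1.7992 bits
  H(C) = 1.1054 bits

Ranking: A > B > C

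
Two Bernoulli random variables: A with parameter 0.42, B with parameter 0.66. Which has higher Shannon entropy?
A

For binary distributions, entropy is maximized at p=0.5 and decreases as p moves toward 0 or 1.

H(A) = H(0.42) = 0.9815 bits
H(B) = H(0.66) = 0.9248 bits

Distribution A (p=0.42) is closer to uniform (p=0.5), so it has higher entropy.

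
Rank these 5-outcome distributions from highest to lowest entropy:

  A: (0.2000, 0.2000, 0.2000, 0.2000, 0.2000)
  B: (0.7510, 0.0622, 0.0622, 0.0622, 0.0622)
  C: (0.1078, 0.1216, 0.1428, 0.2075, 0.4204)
A > C > B

Key insight: Entropy is maximized by uniform distributions and minimized by concentrated distributions.

- Uniform distributions have maximum entropy log₂(5) = 2.3219 bits
- The more "peaked" or concentrated a distribution, the lower its entropy

Entropies:
  H(A) = 2.3219 bits
  H(B) = 1.3077 bits
  H(C) = 2.1133 bits

Ranking: A > C > B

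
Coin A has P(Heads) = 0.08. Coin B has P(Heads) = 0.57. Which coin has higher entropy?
B

For binary distributions, entropy is maximized at p=0.5 and decreases as p moves toward 0 or 1.

H(A) = H(0.08) = 0.4022 bits
H(B) = H(0.57) = 0.9858 bits

Distribution B (p=0.57) is closer to uniform (p=0.5), so it has higher entropy.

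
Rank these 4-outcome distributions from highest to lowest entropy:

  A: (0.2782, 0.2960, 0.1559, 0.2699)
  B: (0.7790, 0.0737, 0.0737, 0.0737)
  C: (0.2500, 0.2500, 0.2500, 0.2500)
C > A > B

Key insight: Entropy is maximized by uniform distributions and minimized by concentrated distributions.

- Uniform distributions have maximum entropy log₂(4) = 2.0000 bits
- The more "peaked" or concentrated a distribution, the lower its entropy

Entropies:
  H(A) = 1.9614 bits
  H(B) = 1.1123 bits
  H(C) = 2.0000 bits

Ranking: C > A > B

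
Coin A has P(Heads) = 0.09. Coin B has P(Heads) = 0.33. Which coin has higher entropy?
B

For binary distributions, entropy is maximized at p=0.5 and decreases as p moves toward 0 or 1.

H(A) = H(0.09) = 0.4365 bits
H(B) = H(0.33) = 0.9149 bits

Distribution B (p=0.33) is closer to uniform (p=0.5), so it has higher entropy.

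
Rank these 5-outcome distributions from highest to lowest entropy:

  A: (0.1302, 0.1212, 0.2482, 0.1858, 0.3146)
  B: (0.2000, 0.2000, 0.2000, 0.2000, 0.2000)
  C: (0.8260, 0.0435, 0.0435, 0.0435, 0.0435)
B > A > C

Key insight: Entropy is maximized by uniform distributions and minimized by concentrated distributions.

- Uniform distributions have maximum entropy log₂(5) = 2.3219 bits
- The more "peaked" or concentrated a distribution, the lower its entropy

Entropies:
  H(A) = 2.2269 bits
  H(B) = 2.3219 bits
  H(C) = 1.0148 bits

Ranking: B > A > C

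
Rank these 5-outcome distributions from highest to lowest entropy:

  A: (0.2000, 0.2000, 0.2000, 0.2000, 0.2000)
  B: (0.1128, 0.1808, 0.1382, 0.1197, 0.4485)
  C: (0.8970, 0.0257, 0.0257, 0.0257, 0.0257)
A > B > C

Key insight: Entropy is maximized by uniform distributions and minimized by concentrated distributions.

- Uniform distributions have maximum entropy log₂(5) = 2.3219 bits
- The more "peaked" or concentrated a distribution, the lower its entropy

Entropies:
  H(A) = 2.3219 bits
  H(B) = 2.0813 bits
  H(C) = 0.6844 bits

Ranking: A > B > C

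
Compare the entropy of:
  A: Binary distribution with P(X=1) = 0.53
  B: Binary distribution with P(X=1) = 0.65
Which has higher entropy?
A

For binary distributions, entropy is maximized at p=0.5 and decreases as p moves toward 0 or 1.

H(A) = H(0.53) = 0.9974 bits
H(B) = H(0.65) = 0.9341 bits

Distribution A (p=0.53) is closer to uniform (p=0.5), so it has higher entropy.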